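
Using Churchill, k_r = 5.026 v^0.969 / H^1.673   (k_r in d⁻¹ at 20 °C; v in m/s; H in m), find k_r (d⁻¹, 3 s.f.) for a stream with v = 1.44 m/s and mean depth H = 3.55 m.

k_r ≈ 0.859 d⁻¹

k_r = 5.026 × 1.44^0.969 / 3.55^1.673 = 5.026 × 1.424 / 8.328 = 0.8593 d⁻¹.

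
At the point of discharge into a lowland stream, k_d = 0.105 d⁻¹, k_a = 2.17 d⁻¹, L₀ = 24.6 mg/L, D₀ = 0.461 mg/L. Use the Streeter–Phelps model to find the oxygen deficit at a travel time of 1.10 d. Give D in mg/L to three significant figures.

k_d L₀/(k_a−k_d) = 0.105×24.6/(2.17−0.105) = 2.583/2.065 = 1.251 mg/L.
e^(−k_d t) = e^(−0.105×1.100) = 0.8909; e^(−k_a t) = e^(−2.17×1.100) = 0.09190.
D = 1.251 × (0.8909 − 0.09190) + 0.461 × 0.09190 = 0.9994 + 0.04237 = 1.042 mg/L.

D ≈ 1.04 mg/L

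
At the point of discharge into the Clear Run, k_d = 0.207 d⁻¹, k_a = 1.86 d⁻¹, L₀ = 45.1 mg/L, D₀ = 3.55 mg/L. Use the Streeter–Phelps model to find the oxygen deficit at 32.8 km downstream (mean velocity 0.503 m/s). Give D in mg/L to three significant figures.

Travel time t = x/v = 32.8 km / (0.503 m/s) = 32800 m / 0.503 m/s = 65210 s = 0.7547 d.
k_d L₀/(k_a−k_d) = 0.207×45.1/(1.86−0.207) = 9.336/1.653 = 5.648 mg/L.
e^(−k_d t) = e^(−0.207×0.7547) = 0.8554; e^(−k_a t) = e^(−1.86×0.7547) = 0.2457.
D = 5.648 × (0.8554 − 0.2457) + 3.55 × 0.2457 = 3.443 + 0.8721 = 4.316 mg/L.

D ≈ 4.32 mg/L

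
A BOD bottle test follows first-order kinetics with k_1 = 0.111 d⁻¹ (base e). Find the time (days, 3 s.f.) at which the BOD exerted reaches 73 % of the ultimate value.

t ≈ 11.8 d

y/L₀ = 1 − e^(−k_1 t) = 0.73 ⇒ e^(−k_1 t) = 0.270
t = −ln(0.270) / 0.111 = 1.309 / 0.111 = 11.80 d.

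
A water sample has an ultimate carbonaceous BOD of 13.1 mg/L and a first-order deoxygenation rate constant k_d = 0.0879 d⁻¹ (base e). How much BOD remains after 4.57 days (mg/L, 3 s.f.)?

L ≈ 8.77 mg/L

L_t = L₀ e^(−k_d t) = 13.1 × e^(−0.0879×4.57) = 13.1 × 0.6692 = 8.766 mg/L.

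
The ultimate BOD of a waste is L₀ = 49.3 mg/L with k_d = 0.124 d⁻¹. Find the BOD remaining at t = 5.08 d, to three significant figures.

L ≈ 26.3 mg/L

L_t = L₀ e^(−k_d t) = 49.3 × e^(−0.124×5.08) = 49.3 × 0.5326 = 26.26 mg/L.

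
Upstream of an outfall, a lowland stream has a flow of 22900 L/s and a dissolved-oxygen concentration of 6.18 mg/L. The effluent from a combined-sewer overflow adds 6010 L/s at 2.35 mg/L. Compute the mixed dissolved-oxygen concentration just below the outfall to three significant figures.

Flow-weighted mixing: C = (Q_r C_r + Q_w C_w)/(Q_r + Q_w)
= (22900×6.18 + 6010×2.35)/(22900 + 6010) = 155600/28910 = 5.384 mg/L.

5.38 mg/L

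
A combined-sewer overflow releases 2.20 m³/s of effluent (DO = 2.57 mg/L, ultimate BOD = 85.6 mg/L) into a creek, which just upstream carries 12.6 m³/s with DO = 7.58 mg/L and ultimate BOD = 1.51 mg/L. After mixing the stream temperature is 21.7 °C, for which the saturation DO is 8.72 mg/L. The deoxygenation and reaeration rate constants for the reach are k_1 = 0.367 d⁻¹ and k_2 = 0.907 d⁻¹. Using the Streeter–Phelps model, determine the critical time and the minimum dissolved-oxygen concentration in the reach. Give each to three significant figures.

Mixed DO = (12.6×7.58 + 2.20×2.57)/(12.6+2.20) = 101.2/14.80 = 6.835 mg/L.
Mixed L₀ = (12.6×1.51 + 2.20×85.6)/(14.80) = 207.3/14.80 = 14.01 mg/L.
Initial deficit D₀ = C_s − DO₀ = 8.72 − 6.835 = 1.885 mg/L.
t_c = (1/0.5400) ln[(0.907/0.367)(1 − 1.885×0.5400/(0.367×14.01))] = 1.852 × ln(1.982) = 1.267 d.
D_c = (0.367/0.907) × 14.01 × e^(−0.367×1.267) = 0.4046 × 14.01 × 0.6281 = 3.561 mg/L.
Minimum DO = 8.72 − 3.561 = 5.159 mg/L.

t_c ≈ 1.27 d; minimum DO ≈ 5.16 mg/L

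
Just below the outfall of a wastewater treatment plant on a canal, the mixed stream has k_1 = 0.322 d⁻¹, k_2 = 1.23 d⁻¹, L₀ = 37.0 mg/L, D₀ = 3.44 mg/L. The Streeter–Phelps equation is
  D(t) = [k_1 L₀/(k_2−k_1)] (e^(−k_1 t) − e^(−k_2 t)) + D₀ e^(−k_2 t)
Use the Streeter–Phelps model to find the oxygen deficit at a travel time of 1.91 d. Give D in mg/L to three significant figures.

D ≈ 6.17 mg/L

k_1 L₀/(k_2−k_1) = 0.322×37.0/(1.23−0.322) = 11.91/0.9080 = 13.12 mg/L.
e^(−k_1 t) = e^(−0.322×1.910) = 0.5406; e^(−k_2 t) = e^(−1.23×1.910) = 0.09544.
D = 13.12 × (0.5406 − 0.09544) + 3.44 × 0.09544 = 5.841 + 0.3283 = 6.170 mg/L.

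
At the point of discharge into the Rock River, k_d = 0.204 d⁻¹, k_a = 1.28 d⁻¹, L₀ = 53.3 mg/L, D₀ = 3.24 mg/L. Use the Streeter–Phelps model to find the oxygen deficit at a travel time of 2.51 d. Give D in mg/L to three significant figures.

D ≈ 5.78 mg/L

k_d L₀/(k_a−k_d) = 0.204×53.3/(1.28−0.204) = 10.87/1.076 = 10.11 mg/L.
e^(−k_d t) = e^(−0.204×2.510) = 0.5993; e^(−k_a t) = e^(−1.28×2.510) = 0.04024.
D = 10.11 × (0.5993 − 0.04024) + 3.24 × 0.04024 = 5.649 + 0.1304 = 5.779 mg/L.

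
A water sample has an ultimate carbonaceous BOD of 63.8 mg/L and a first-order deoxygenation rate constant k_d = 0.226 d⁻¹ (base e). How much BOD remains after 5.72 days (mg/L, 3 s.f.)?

L ≈ 17.5 mg/L

L_t = L₀ e^(−k_d t) = 63.8 × e^(−0.226×5.72) = 63.8 × 0.2745 = 17.51 mg/L.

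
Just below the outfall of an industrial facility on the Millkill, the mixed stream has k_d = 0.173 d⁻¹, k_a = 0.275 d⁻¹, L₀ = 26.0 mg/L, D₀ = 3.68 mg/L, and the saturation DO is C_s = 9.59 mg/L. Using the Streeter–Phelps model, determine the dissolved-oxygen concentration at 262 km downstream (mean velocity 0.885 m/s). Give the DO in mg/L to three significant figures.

Travel time t = x/v = 262 km / (0.885 m/s) = 262000 m / 0.885 m/s = 296000 s = 3.426 d.
k_d L₀/(k_a−k_d) = 0.173×26.0/(0.275−0.173) = 4.498/0.1020 = 44.10 mg/L.
e^(−k_d t) = e^(−0.173×3.426) = 0.5528; e^(−k_a t) = e^(−0.275×3.426) = 0.3897.
D = 44.10 × (0.5528 − 0.3897) + 3.68 × 0.3897 = 7.190 + 1.434 = 8.624 mg/L.
DO = C_s − D = 9.59 − 8.624 = 0.9656 mg/L.

DO ≈ 0.966 mg/L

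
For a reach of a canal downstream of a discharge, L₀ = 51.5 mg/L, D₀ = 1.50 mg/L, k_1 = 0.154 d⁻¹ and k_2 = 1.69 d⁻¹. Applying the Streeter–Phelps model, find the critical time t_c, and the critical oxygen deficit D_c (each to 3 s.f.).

t_c ≈ 1.34 d; D_c ≈ 3.82 mg/L

With k_2/k_1 = 10.97 and 1 − D₀(k_2−k_1)/(k_1 L₀) = 0.7095,
t_c = ln(10.97 × 0.7095) / (1.69 − 0.154) = ln(7.786) / 1.536 = 2.052/1.536 = 1.336 d.
L(t_c) = L₀ e^(−k_1 t_c) = 51.5 × 0.8140 = 41.92 mg/L, and at the critical point k_2 D_c = k_1 L, so D_c = (0.154/1.69) × 41.92 = 3.820 mg/L.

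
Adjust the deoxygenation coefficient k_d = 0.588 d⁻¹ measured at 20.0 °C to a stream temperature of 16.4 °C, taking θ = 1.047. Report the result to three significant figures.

k_d(T₂) = k_d(T₁) · θ^(T₂−T₁) = 0.588 × 1.047^(16.4−20.0)
= 0.588 × 1.047^-3.60 = 0.588 × 0.8476 = 0.4984 d⁻¹.

k_d ≈ 0.498 d⁻¹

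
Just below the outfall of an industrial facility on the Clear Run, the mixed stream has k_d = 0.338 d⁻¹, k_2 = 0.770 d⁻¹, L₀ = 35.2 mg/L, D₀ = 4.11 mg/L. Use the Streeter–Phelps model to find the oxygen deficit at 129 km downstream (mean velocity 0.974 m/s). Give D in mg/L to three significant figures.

D ≈ 9.21 mg/L

Travel time t = x/v = 129 km / (0.974 m/s) = 129000 m / 0.974 m/s = 132400 s = 1.533 d.
k_d L₀/(k_2−k_d) = 0.338×35.2/(0.770−0.338) = 11.90/0.4320 = 27.54 mg/L.
e^(−k_d t) = e^(−0.338×1.533) = 0.5956; e^(−k_2 t) = e^(−0.770×1.533) = 0.3072.
D = 27.54 × (0.5956 − 0.3072) + 4.11 × 0.3072 = 7.944 + 1.262 = 9.207 mg/L.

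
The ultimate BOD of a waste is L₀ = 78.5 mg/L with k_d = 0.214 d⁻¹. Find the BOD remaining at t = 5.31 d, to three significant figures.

L ≈ 25.2 mg/L

L_t = L₀ e^(−k_d t) = 78.5 × e^(−0.214×5.31) = 78.5 × 0.3210 = 25.20 mg/L.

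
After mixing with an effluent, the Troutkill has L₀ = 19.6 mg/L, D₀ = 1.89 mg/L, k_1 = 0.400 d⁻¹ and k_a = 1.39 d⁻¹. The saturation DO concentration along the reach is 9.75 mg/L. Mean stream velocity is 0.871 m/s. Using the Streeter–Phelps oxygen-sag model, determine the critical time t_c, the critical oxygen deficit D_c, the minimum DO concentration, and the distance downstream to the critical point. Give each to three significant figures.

At the critical point dD/dt = 0, so k_1 L₀ e^(−k_1 t) = k_a D. Substituting D(t) from the Streeter–Phelps equation and solving for t gives
t_c = ln[(k_a/k_1)(1 − D₀(k_a−k_1)/(k_1 L₀))] / (k_a−k_1).
Here k_a−k_1 = 0.9900 d⁻¹ and 1 − D₀(k_a−k_1)/(k_1 L₀) = 1 − 1.89×0.9900/(0.400×19.6) = 0.7613, so
t_c = ln(3.475 × 0.7613) / 0.9900 = 0.9729 / 0.9900 = 0.9827 d.
L(t_c) = L₀ e^(−k_1 t_c) = 19.6 × 0.6750 = 13.23 mg/L, and at the critical point k_a D_c = k_1 L, so D_c = (0.400/1.39) × 13.23 = 3.807 mg/L.
Minimum DO = C_s − D_c = 9.75 − 3.807 = 5.943 mg/L.
x_c = v t_c = 0.871 m/s × 0.9827 d × 86400 s/d = 73960 m ≈ 74.0 km.

t_c ≈ 0.983 d; D_c ≈ 3.81 mg/L; min DO ≈ 5.94 mg/L; x_c ≈ 74.0 km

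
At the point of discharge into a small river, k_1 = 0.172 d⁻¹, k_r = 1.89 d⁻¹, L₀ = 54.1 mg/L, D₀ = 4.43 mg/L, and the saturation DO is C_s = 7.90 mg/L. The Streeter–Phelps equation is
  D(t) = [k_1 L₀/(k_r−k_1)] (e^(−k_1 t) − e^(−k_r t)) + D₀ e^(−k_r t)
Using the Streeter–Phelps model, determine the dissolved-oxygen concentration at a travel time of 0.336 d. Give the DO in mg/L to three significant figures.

k_1 L₀/(k_r−k_1) = 0.172×54.1/(1.89−0.172) = 9.305/1.718 = 5.416 mg/L.
e^(−k_1 t) = e^(−0.172×0.3360) = 0.9438; e^(−k_r t) = e^(−1.89×0.3360) = 0.5299.
D = 5.416 × (0.9438 − 0.5299) + 4.43 × 0.5299 = 2.242 + 2.348 = 4.589 mg/L.
DO = C_s − D = 7.90 − 4.589 = 3.311 mg/L.

DO ≈ 3.31 mg/L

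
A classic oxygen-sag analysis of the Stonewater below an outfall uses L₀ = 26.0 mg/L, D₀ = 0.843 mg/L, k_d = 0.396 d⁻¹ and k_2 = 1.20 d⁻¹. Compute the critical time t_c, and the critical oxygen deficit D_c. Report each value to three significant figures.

t_c = [1/(k_2−k_d)] ln[(k_2/k_d)(1 − D₀(k_2−k_d)/(k_d L₀))]
= [1/(1.20−0.396)] ln[(1.20/0.396)(1 − 0.843×0.8040/(0.396×26.0))]
= (1/0.8040) ln[3.030 × 0.9342] = 1.244 × ln(2.831) = 1.244 × 1.041 = 1.294 d.
L(t_c) = L₀ e^(−k_d t_c) = 26.0 × 0.5990 = 15.57 mg/L, and at the critical point k_2 D_c = k_d L, so D_c = (0.396/1.20) × 15.57 = 5.139 mg/L.

t_c ≈ 1.29 d; D_c ≈ 5.14 mg/L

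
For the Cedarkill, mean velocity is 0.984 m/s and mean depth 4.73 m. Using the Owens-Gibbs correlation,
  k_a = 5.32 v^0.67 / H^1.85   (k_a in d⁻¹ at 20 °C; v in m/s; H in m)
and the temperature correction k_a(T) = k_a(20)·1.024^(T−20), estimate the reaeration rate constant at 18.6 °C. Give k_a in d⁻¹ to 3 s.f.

k_a ≈ 0.287 d⁻¹

k_a(20) = 5.32 × 0.984^0.67 / 4.73^1.85 = 5.32 × 0.9893 / 17.72 = 0.2970 d⁻¹.
k_a(18.6) = 0.2970 × 1.024^(18.6−20) = 0.2970 × 0.9673 = 0.2873 d⁻¹.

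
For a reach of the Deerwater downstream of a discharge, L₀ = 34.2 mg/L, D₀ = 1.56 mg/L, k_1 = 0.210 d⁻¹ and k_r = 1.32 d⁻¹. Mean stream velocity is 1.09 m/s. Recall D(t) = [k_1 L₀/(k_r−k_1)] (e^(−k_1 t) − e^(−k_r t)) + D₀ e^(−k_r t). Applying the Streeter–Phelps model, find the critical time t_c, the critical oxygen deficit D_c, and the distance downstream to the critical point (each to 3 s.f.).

t_c = [1/(k_r−k_1)] ln[(k_r/k_1)(1 − D₀(k_r−k_1)/(k_1 L₀))]
= [1/(1.32−0.210)] ln[(1.32/0.210)(1 − 1.56×1.110/(0.210×34.2))]
= (1/1.110) ln[6.286 × 0.7589] = 0.9009 × ln(4.770) = 0.9009 × 1.562 = 1.408 d.
D_c = (k_1/k_r) L₀ e^(−k_1 t_c) = (0.210/1.32) × 34.2 × e^(−0.210×1.408) = 0.1591 × 34.2 × 0.7441 = 4.049 mg/L.
x_c = v t_c = 1.09 m/s × 1.408 d × 86400 s/d = 132600 m ≈ 133 km.

t_c ≈ 1.41 d; D_c ≈ 4.05 mg/L; x_c ≈ 133 km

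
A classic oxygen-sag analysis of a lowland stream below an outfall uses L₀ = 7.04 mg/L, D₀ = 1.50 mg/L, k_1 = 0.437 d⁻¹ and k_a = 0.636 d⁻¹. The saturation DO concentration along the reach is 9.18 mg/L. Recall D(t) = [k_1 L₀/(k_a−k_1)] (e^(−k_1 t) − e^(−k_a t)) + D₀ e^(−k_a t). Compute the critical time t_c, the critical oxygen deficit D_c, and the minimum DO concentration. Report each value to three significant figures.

t_c ≈ 1.37 d; D_c ≈ 2.65 mg/L; min DO ≈ 6.53 mg/L

t_c = [1/(k_a−k_1)] ln[(k_a/k_1)(1 − D₀(k_a−k_1)/(k_1 L₀))]
= [1/(0.636−0.437)] ln[(0.636/0.437)(1 − 1.50×0.1990/(0.437×7.04))]
= (1/0.1990) ln[1.455 × 0.9030] = 5.025 × ln(1.314) = 5.025 × 0.2732 = 1.373 d.
L(t_c) = L₀ e^(−k_1 t_c) = 7.04 × 0.5488 = 3.864 mg/L, and at the critical point k_a D_c = k_1 L, so D_c = (0.437/0.636) × 3.864 = 2.655 mg/L.
Minimum DO = C_s − D_c = 9.18 − 2.655 = 6.525 mg/L.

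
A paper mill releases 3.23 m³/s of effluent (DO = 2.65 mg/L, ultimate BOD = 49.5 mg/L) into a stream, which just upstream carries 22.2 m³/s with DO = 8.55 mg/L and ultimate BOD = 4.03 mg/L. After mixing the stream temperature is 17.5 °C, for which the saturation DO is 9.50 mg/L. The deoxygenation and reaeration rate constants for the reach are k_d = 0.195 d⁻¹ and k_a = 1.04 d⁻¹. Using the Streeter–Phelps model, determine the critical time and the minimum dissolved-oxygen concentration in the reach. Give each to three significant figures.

t_c ≈ 0.336 d; minimum DO ≈ 7.78 mg/L

Mixed DO = (22.2×8.55 + 3.23×2.65)/(22.2+3.23) = 198.4/25.43 = 7.801 mg/L.
Mixed L₀ = (22.2×4.03 + 3.23×49.5)/(25.43) = 249.4/25.43 = 9.805 mg/L.
Initial deficit D₀ = C_s − DO₀ = 9.50 − 7.801 = 1.699 mg/L.
t_c = (1/0.8450) ln[(1.04/0.195)(1 − 1.699×0.8450/(0.195×9.805))] = 1.183 × ln(1.328) = 0.3356 d.
D_c = (0.195/1.04) × 9.805 × e^(−0.195×0.3356) = 0.1875 × 9.805 × 0.9366 = 1.722 mg/L.
Minimum DO = 9.50 − 1.722 = 7.778 mg/L.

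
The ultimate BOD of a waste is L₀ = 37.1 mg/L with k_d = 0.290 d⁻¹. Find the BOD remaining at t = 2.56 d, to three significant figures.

L_t = L₀ e^(−k_d t) = 37.1 × e^(−0.290×2.56) = 37.1 × 0.4760 = 17.66 mg/L.

L ≈ 17.7 mg/L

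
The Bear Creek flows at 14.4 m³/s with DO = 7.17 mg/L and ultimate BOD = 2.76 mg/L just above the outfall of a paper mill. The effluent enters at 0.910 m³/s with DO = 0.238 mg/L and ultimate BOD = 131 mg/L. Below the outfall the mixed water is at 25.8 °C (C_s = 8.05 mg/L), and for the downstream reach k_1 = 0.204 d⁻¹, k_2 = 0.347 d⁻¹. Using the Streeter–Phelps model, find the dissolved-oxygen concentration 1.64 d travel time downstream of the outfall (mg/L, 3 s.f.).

DO ≈ 5.10 mg/L

Mixed DO = (14.4×7.17 + 0.910×0.238)/(14.4+0.910) = 103.5/15.31 = 6.758 mg/L.
Mixed L₀ = (14.4×2.76 + 0.910×131)/(15.31) = 159.0/15.31 = 10.38 mg/L.
Initial deficit D₀ = C_s − DO₀ = 8.05 − 6.758 = 1.292 mg/L.
D(1.64) = [0.204×10.38/(0.347−0.204)](e^(−0.204×1.64) − e^(−0.347×1.64)) + 1.292 e^(−0.347×1.64)
= 14.81 × (0.7157 − 0.5660) + 1.292 × 0.5660 = 2.947 mg/L.
DO = 8.05 − 2.947 = 5.103 mg/L.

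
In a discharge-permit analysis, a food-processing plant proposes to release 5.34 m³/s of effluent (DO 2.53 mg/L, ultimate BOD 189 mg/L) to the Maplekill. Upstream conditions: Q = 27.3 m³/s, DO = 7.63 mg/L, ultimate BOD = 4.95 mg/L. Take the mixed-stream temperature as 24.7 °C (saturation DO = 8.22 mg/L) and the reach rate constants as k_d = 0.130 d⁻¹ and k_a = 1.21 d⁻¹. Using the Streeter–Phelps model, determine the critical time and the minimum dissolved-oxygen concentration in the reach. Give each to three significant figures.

Mixed DO = (27.3×7.63 + 5.34×2.53)/(27.3+5.34) = 221.8/32.64 = 6.796 mg/L.
Mixed L₀ = (27.3×4.95 + 5.34×189)/(32.64) = 1144/32.64 = 35.06 mg/L.
Initial deficit D₀ = C_s − DO₀ = 8.22 − 6.796 = 1.424 mg/L.
t_c = (1/1.080) ln[(1.21/0.130)(1 − 1.424×1.080/(0.130×35.06))] = 0.9259 × ln(6.166) = 1.684 d.
D_c = (0.130/1.21) × 35.06 × e^(−0.130×1.684) = 0.1074 × 35.06 × 0.8033 = 3.026 mg/L.
Minimum DO = 8.22 − 3.026 = 5.194 mg/L.

t_c ≈ 1.68 d; minimum DO ≈ 5.19 mg/L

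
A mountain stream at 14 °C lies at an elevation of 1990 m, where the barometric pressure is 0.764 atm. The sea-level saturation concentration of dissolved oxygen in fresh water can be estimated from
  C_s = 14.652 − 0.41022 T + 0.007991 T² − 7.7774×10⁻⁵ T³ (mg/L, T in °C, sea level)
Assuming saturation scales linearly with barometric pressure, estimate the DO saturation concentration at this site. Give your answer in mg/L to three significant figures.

C_s ≈ 7.84 mg/L

At sea level: C_s = 14.652 − 0.41022×14 + 0.007991×14² − 7.7774×10⁻⁵×14³ = 10.26 mg/L.
Pressure correction: C_s' = 10.26 × 0.764 = 7.840 mg/L.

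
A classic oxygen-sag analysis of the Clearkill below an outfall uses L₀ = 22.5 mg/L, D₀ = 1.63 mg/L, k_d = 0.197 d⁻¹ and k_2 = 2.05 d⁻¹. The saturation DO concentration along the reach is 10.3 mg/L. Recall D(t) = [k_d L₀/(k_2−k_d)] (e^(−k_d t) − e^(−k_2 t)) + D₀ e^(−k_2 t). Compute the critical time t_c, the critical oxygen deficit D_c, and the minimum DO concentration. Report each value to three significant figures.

t_c ≈ 0.647 d; D_c ≈ 1.90 mg/L; min DO ≈ 8.40 mg/L

With k_2/k_d = 10.41 and 1 − D₀(k_2−k_d)/(k_d L₀) = 0.3186,
t_c = ln(10.41 × 0.3186) / (2.05 − 0.197) = ln(3.315) / 1.853 = 1.199/1.853 = 0.6468 d.
L(t_c) = L₀ e^(−k_d t_c) = 22.5 × 0.8804 = 19.81 mg/L, and at the critical point k_2 D_c = k_d L, so D_c = (0.197/2.05) × 19.81 = 1.904 mg/L.
Minimum DO = C_s − D_c = 10.3 − 1.904 = 8.396 mg/L.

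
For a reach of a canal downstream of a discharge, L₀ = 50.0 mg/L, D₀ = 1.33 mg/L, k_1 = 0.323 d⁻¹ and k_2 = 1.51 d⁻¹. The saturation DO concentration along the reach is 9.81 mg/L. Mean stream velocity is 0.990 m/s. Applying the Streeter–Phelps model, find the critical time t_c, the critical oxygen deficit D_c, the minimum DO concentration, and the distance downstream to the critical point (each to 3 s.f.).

t_c ≈ 1.21 d; D_c ≈ 7.23 mg/L; min DO ≈ 2.58 mg/L; x_c ≈ 104 km

With k_2/k_1 = 4.675 and 1 − D₀(k_2−k_1)/(k_1 L₀) = 0.9022,
t_c = ln(4.675 × 0.9022) / (1.51 − 0.323) = ln(4.218) / 1.187 = 1.439/1.187 = 1.213 d.
D_c = (k_1/k_2) L₀ e^(−k_1 t_c) = (0.323/1.51) × 50.0 × e^(−0.323×1.213) = 0.2139 × 50.0 × 0.6759 = 7.229 mg/L.
Minimum DO = C_s − D_c = 9.81 − 7.229 = 2.581 mg/L.
x_c = v t_c = 0.990 m/s × 1.213 d × 86400 s/d = 103700 m ≈ 104 km.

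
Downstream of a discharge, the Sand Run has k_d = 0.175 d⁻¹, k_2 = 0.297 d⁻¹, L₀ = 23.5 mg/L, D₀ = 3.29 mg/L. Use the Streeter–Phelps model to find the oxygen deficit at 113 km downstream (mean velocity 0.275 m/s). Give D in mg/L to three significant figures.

Travel time t = x/v = 113 km / (0.275 m/s) = 113000 m / 0.275 m/s = 410900 s = 4.756 d.
k_d L₀/(k_2−k_d) = 0.175×23.5/(0.297−0.175) = 4.112/0.1220 = 33.71 mg/L.
e^(−k_d t) = e^(−0.175×4.756) = 0.4351; e^(−k_2 t) = e^(−0.297×4.756) = 0.2435.
D = 33.71 × (0.4351 − 0.2435) + 3.29 × 0.2435 = 6.456 + 0.8012 = 7.257 mg/L.

D ≈ 7.26 mg/L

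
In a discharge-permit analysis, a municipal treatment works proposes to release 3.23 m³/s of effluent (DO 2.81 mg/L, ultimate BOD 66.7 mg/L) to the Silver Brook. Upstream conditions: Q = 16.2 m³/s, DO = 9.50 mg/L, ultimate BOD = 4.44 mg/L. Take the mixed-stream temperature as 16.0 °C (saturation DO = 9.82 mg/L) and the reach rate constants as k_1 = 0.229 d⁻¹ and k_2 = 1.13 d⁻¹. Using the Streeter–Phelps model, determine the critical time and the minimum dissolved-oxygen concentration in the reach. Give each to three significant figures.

t_c ≈ 1.24 d; minimum DO ≈ 7.56 mg/L

Mixed DO = (16.2×9.50 + 3.23×2.81)/(16.2+3.23) = 163.0/19.43 = 8.388 mg/L.
Mixed L₀ = (16.2×4.44 + 3.23×66.7)/(19.43) = 287.4/19.43 = 14.79 mg/L.
Initial deficit D₀ = C_s − DO₀ = 9.82 − 8.388 = 1.432 mg/L.
t_c = (1/0.9010) ln[(1.13/0.229)(1 − 1.432×0.9010/(0.229×14.79))] = 1.110 × ln(3.055) = 1.239 d.
D_c = (0.229/1.13) × 14.79 × e^(−0.229×1.239) = 0.2027 × 14.79 × 0.7529 = 2.257 mg/L.
Minimum DO = 9.82 − 2.257 = 7.563 mg/L.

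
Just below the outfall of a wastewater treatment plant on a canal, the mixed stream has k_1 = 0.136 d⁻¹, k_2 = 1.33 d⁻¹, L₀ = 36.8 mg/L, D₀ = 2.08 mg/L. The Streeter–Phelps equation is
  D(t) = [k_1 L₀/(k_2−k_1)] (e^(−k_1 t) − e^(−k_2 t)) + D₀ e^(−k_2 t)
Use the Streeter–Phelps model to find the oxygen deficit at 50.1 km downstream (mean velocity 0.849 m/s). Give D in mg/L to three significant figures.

Travel time t = x/v = 50.1 km / (0.849 m/s) = 50100 m / 0.849 m/s = 59010 s = 0.6830 d.
k_1 L₀/(k_2−k_1) = 0.136×36.8/(1.33−0.136) = 5.005/1.194 = 4.192 mg/L.
e^(−k_1 t) = e^(−0.136×0.6830) = 0.9113; e^(−k_2 t) = e^(−1.33×0.6830) = 0.4032.
D = 4.192 × (0.9113 − 0.4032) + 2.08 × 0.4032 = 2.130 + 0.8386 = 2.968 mg/L.

D ≈ 2.97 mg/L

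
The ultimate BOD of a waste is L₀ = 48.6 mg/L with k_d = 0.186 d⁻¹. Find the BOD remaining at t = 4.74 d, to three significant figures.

L ≈ 20.1 mg/L

L_t = L₀ e^(−k_d t) = 48.6 × e^(−0.186×4.74) = 48.6 × 0.4141 = 20.13 mg/L.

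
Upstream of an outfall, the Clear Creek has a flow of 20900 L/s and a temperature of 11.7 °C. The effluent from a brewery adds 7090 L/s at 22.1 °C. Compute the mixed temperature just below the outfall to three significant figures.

14.3 °C

Flow-weighted mixing: C = (Q_r C_r + Q_w C_w)/(Q_r + Q_w)
= (20900×11.7 + 7090×22.1)/(20900 + 7090) = 401200/27990 = 14.33 °C.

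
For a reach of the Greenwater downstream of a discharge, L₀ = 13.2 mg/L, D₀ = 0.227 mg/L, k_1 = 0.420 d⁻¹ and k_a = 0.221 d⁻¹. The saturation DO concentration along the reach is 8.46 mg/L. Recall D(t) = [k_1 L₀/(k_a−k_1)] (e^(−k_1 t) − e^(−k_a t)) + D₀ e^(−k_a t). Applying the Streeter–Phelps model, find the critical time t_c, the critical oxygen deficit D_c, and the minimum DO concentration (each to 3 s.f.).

t_c ≈ 3.19 d; D_c ≈ 6.58 mg/L; min DO ≈ 1.88 mg/L

t_c = [1/(k_a−k_1)] ln[(k_a/k_1)(1 − D₀(k_a−k_1)/(k_1 L₀))]
= [1/(0.221−0.420)] ln[(0.221/0.420)(1 − 0.227×-0.1990/(0.420×13.2))]
= (1/-0.1990) ln[0.5262 × 1.008] = -5.025 × ln(0.5305) = -5.025 × -0.6340 = 3.186 d.
L(t_c) = L₀ e^(−k_1 t_c) = 13.2 × 0.2624 = 3.463 mg/L, and at the critical point k_a D_c = k_1 L, so D_c = (0.420/0.221) × 3.463 = 6.582 mg/L.
Minimum DO = C_s − D_c = 8.46 − 6.582 = 1.878 mg/L.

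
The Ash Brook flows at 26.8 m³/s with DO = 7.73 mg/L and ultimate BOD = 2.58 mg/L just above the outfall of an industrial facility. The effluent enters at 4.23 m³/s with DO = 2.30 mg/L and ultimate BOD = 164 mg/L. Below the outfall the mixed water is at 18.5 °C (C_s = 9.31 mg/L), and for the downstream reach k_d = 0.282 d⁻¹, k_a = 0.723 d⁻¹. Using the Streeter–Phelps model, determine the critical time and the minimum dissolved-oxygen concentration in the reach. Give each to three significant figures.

t_c ≈ 1.77 d; minimum DO ≈ 3.49 mg/L

Mixed DO = (26.8×7.73 + 4.23×2.30)/(26.8+4.23) = 216.9/31.03 = 6.990 mg/L.
Mixed L₀ = (26.8×2.58 + 4.23×164)/(31.03) = 762.9/31.03 = 24.58 mg/L.
Initial deficit D₀ = C_s − DO₀ = 9.31 − 6.990 = 2.320 mg/L.
t_c = (1/0.4410) ln[(0.723/0.282)(1 − 2.320×0.4410/(0.282×24.58))] = 2.268 × ln(2.185) = 1.773 d.
D_c = (0.282/0.723) × 24.58 × e^(−0.282×1.773) = 0.3900 × 24.58 × 0.6066 = 5.816 mg/L.
Minimum DO = 9.31 − 5.816 = 3.494 mg/L.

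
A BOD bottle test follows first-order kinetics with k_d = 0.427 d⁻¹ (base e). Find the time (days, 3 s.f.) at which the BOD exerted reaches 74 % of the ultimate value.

t ≈ 3.15 d

y/L₀ = 1 − e^(−k_d t) = 0.74 ⇒ e^(−k_d t) = 0.260
t = −ln(0.260) / 0.427 = 1.347 / 0.427 = 3.155 d.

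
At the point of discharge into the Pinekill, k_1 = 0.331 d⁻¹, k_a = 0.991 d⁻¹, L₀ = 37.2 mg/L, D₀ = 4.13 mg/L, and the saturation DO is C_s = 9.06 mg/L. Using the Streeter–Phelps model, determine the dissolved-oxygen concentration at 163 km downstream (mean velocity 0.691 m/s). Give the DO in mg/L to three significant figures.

DO ≈ 2.47 mg/L

Travel time t = x/v = 163 km / (0.691 m/s) = 163000 m / 0.691 m/s = 235900 s = 2.730 d.
k_1 L₀/(k_a−k_1) = 0.331×37.2/(0.991−0.331) = 12.31/0.6600 = 18.66 mg/L.
e^(−k_1 t) = e^(−0.331×2.730) = 0.4051; e^(−k_a t) = e^(−0.991×2.730) = 0.06683.
D = 18.66 × (0.4051 − 0.06683) + 4.13 × 0.06683 = 6.310 + 0.2760 = 6.586 mg/L.
DO = C_s − D = 9.06 − 6.586 = 2.474 mg/L.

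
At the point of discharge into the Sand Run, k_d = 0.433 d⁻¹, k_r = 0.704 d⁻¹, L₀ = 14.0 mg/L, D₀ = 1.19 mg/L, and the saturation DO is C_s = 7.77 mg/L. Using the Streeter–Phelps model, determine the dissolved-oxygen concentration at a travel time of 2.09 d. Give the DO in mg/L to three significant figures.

k_d L₀/(k_r−k_d) = 0.433×14.0/(0.704−0.433) = 6.062/0.2710 = 22.37 mg/L.
e^(−k_d t) = e^(−0.433×2.090) = 0.4046; e^(−k_r t) = e^(−0.704×2.090) = 0.2296.
D = 22.37 × (0.4046 − 0.2296) + 1.19 × 0.2296 = 3.913 + 0.2732 = 4.186 mg/L.
DO = C_s − D = 7.77 − 4.186 = 3.584 mg/L.

DO ≈ 3.58 mg/L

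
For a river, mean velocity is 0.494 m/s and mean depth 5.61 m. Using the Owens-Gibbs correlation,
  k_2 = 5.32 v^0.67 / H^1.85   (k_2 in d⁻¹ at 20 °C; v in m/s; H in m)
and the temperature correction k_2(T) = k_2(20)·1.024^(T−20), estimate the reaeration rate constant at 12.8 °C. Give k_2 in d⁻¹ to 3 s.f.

k_2(20) = 5.32 × 0.494^0.67 / 5.61^1.85 = 5.32 × 0.6234 / 24.30 = 0.1365 d⁻¹.
k_2(12.8) = 0.1365 × 1.024^(12.8−20) = 0.1365 × 0.8430 = 0.1151 d⁻¹.

k_2 ≈ 0.115 d⁻¹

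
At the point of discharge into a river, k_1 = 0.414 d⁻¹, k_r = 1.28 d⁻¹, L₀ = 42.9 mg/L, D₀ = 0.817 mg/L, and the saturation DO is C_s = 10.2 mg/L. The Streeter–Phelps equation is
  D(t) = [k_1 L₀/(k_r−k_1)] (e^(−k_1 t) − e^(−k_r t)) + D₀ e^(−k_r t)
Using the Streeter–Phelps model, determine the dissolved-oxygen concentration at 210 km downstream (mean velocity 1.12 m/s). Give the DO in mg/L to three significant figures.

DO ≈ 3.07 mg/L

Travel time t = x/v = 210 km / (1.12 m/s) = 210000 m / 1.12 m/s = 187500 s = 2.170 d.
k_1 L₀/(k_r−k_1) = 0.414×42.9/(1.28−0.414) = 17.76/0.8660 = 20.51 mg/L.
e^(−k_1 t) = e^(−0.414×2.170) = 0.4072; e^(−k_r t) = e^(−1.28×2.170) = 0.06218.
D = 20.51 × (0.4072 − 0.06218) + 0.817 × 0.06218 = 7.076 + 0.05080 = 7.127 mg/L.
DO = C_s − D = 10.2 − 7.127 = 3.073 mg/L.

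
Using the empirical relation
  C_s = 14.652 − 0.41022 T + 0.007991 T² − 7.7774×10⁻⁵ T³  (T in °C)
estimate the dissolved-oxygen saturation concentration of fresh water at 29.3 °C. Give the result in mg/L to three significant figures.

C_s = 14.652 − 0.41022×29.3 + 0.007991×29.3² − 7.7774×10⁻⁵×29.3³ = 7.536 mg/L.

C_s ≈ 7.54 mg/L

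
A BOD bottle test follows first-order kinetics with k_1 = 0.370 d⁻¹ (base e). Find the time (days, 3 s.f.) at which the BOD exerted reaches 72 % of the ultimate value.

t ≈ 3.44 d

y/L₀ = 1 − e^(−k_1 t) = 0.72 ⇒ e^(−k_1 t) = 0.280
t = −ln(0.280) / 0.370 = 1.273 / 0.370 = 3.440 d.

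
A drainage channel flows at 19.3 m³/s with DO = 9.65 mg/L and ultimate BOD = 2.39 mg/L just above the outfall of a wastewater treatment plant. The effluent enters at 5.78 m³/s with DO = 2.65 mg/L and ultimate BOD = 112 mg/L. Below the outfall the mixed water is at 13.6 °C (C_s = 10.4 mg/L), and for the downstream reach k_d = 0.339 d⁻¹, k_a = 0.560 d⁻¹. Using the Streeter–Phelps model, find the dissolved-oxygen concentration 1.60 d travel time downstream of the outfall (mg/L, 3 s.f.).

Mixed DO = (19.3×9.65 + 5.78×2.65)/(19.3+5.78) = 201.6/25.08 = 8.037 mg/L.
Mixed L₀ = (19.3×2.39 + 5.78×112)/(25.08) = 693.5/25.08 = 27.65 mg/L.
Initial deficit D₀ = C_s − DO₀ = 10.4 − 8.037 = 2.363 mg/L.
D(1.60) = [0.339×27.65/(0.560−0.339)](e^(−0.339×1.60) − e^(−0.560×1.60)) + 2.363 e^(−0.560×1.60)
= 42.41 × (0.5814 − 0.4082) + 2.363 × 0.4082 = 8.309 mg/L.
DO = 10.4 − 8.309 = 2.091 mg/L.

DO ≈ 2.09 mg/L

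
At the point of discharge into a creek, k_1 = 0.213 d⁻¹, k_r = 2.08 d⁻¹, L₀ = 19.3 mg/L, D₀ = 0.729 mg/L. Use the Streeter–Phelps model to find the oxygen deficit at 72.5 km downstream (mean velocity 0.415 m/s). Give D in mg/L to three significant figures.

Travel time t = x/v = 72.5 km / (0.415 m/s) = 72500 m / 0.415 m/s = 174700 s = 2.022 d.
k_1 L₀/(k_r−k_1) = 0.213×19.3/(2.08−0.213) = 4.111/1.867 = 2.202 mg/L.
e^(−k_1 t) = e^(−0.213×2.022) = 0.6501; e^(−k_r t) = e^(−2.08×2.022) = 0.01491.
D = 2.202 × (0.6501 − 0.01491) + 0.729 × 0.01491 = 1.399 + 0.01087 = 1.409 mg/L.

D ≈ 1.41 mg/L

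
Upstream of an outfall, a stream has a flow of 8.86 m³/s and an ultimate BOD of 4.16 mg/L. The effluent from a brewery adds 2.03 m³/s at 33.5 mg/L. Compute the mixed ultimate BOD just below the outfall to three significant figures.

Flow-weighted mixing: C = (Q_r C_r + Q_w C_w)/(Q_r + Q_w)
= (8.86×4.16 + 2.03×33.5)/(8.86 + 2.03) = 104.9/10.89 = 9.629 mg/L.

9.63 mg/L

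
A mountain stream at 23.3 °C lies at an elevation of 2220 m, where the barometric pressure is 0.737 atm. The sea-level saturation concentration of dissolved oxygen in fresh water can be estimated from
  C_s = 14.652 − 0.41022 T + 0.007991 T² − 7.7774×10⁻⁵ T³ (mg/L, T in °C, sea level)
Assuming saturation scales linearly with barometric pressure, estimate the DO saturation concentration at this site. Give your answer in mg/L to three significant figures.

At sea level: C_s = 14.652 − 0.41022×23.3 + 0.007991×23.3² − 7.7774×10⁻⁵×23.3³ = 8.448 mg/L.
Pressure correction: C_s' = 8.448 × 0.737 = 6.226 mg/L.

C_s ≈ 6.23 mg/L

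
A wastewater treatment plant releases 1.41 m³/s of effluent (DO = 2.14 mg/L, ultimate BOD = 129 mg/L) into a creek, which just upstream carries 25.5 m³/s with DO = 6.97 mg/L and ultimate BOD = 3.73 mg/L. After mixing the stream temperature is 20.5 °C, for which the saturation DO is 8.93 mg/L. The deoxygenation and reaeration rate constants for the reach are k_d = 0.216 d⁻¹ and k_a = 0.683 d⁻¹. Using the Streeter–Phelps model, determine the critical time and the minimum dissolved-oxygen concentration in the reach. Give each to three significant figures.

t_c ≈ 1.13 d; minimum DO ≈ 6.38 mg/L

Mixed DO = (25.5×6.97 + 1.41×2.14)/(25.5+1.41) = 180.8/26.91 = 6.717 mg/L.
Mixed L₀ = (25.5×3.73 + 1.41×129)/(26.91) = 277.0/26.91 = 10.29 mg/L.
Initial deficit D₀ = C_s − DO₀ = 8.93 − 6.717 = 2.213 mg/L.
t_c = (1/0.4670) ln[(0.683/0.216)(1 − 2.213×0.4670/(0.216×10.29))] = 2.141 × ln(1.692) = 1.126 d.
D_c = (0.216/0.683) × 10.29 × e^(−0.216×1.126) = 0.3163 × 10.29 × 0.7840 = 2.552 mg/L.
Minimum DO = 8.93 − 2.552 = 6.378 mg/L.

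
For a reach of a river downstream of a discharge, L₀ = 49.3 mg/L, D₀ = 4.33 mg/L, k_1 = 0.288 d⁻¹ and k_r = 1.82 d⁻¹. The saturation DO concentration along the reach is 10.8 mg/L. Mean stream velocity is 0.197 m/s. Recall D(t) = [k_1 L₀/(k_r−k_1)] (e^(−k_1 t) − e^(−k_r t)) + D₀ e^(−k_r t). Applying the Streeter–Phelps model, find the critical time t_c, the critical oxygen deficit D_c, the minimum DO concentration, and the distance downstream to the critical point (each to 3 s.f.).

t_c ≈ 0.792 d; D_c ≈ 6.21 mg/L; min DO ≈ 4.59 mg/L; x_c ≈ 13.5 km

With k_r/k_1 = 6.319 and 1 − D₀(k_r−k_1)/(k_1 L₀) = 0.5328,
t_c = ln(6.319 × 0.5328) / (1.82 − 0.288) = ln(3.367) / 1.532 = 1.214/1.532 = 0.7924 d.
L(t_c) = L₀ e^(−k_1 t_c) = 49.3 × 0.7959 = 39.24 mg/L, and at the critical point k_r D_c = k_1 L, so D_c = (0.288/1.82) × 39.24 = 6.209 mg/L.
Minimum DO = C_s − D_c = 10.8 − 6.209 = 4.591 mg/L.
x_c = v t_c = 0.197 m/s × 0.7924 d × 86400 s/d = 13490 m ≈ 13.5 km.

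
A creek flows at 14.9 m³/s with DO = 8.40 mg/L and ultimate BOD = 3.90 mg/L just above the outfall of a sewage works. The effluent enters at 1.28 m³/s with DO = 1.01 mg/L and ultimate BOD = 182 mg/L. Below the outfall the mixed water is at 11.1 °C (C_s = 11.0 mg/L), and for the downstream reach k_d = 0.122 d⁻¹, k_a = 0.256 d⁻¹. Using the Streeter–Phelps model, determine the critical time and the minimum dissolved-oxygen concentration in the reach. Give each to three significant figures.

Mixed DO = (14.9×8.40 + 1.28×1.01)/(14.9+1.28) = 126.5/16.18 = 7.815 mg/L.
Mixed L₀ = (14.9×3.90 + 1.28×182)/(16.18) = 291.1/16.18 = 17.99 mg/L.
Initial deficit D₀ = C_s − DO₀ = 11.0 − 7.815 = 3.185 mg/L.
t_c = (1/0.1340) ln[(0.256/0.122)(1 − 3.185×0.1340/(0.122×17.99))] = 7.463 × ln(1.690) = 3.917 d.
D_c = (0.122/0.256) × 17.99 × e^(−0.122×3.917) = 0.4766 × 17.99 × 0.6201 = 5.316 mg/L.
Minimum DO = 11.0 − 5.316 = 5.684 mg/L.

t_c ≈ 3.92 d; minimum DO ≈ 5.68 mg/L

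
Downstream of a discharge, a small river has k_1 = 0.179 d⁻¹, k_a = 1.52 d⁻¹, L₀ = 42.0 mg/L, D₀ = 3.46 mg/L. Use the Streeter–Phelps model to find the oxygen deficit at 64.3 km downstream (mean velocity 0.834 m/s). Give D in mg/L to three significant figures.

Travel time t = x/v = 64.3 km / (0.834 m/s) = 64300 m / 0.834 m/s = 77100 s = 0.8923 d.
k_1 L₀/(k_a−k_1) = 0.179×42.0/(1.52−0.179) = 7.518/1.341 = 5.606 mg/L.
e^(−k_1 t) = e^(−0.179×0.8923) = 0.8524; e^(−k_a t) = e^(−1.52×0.8923) = 0.2576.
D = 5.606 × (0.8524 − 0.2576) + 3.46 × 0.2576 = 3.334 + 0.8913 = 4.226 mg/L.

D ≈ 4.23 mg/L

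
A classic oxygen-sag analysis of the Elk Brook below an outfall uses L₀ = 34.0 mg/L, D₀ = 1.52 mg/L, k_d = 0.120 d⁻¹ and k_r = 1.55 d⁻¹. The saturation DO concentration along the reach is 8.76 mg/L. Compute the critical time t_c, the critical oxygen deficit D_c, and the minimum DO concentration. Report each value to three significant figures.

t_c ≈ 1.26 d; D_c ≈ 2.26 mg/L; min DO ≈ 6.50 mg/L

t_c = [1/(k_r−k_d)] ln[(k_r/k_d)(1 − D₀(k_r−k_d)/(k_d L₀))]
= [1/(1.55−0.120)] ln[(1.55/0.120)(1 − 1.52×1.430/(0.120×34.0))]
= (1/1.430) ln[12.92 × 0.4673] = 0.6993 × ln(6.035) = 0.6993 × 1.798 = 1.257 d.
L(t_c) = L₀ e^(−k_d t_c) = 34.0 × 0.8600 = 29.24 mg/L, and at the critical point k_r D_c = k_d L, so D_c = (0.120/1.55) × 29.24 = 2.264 mg/L.
Minimum DO = C_s − D_c = 8.76 − 2.264 = 6.496 mg/L.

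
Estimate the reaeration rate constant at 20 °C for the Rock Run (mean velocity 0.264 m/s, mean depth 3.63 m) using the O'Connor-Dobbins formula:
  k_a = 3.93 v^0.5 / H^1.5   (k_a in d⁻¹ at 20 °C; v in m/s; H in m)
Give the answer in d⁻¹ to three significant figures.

k_a = 3.93 × 0.264^0.5 / 3.63^1.5 = 3.93 × 0.5138 / 6.916 = 0.2920 d⁻¹.

k_a ≈ 0.292 d⁻¹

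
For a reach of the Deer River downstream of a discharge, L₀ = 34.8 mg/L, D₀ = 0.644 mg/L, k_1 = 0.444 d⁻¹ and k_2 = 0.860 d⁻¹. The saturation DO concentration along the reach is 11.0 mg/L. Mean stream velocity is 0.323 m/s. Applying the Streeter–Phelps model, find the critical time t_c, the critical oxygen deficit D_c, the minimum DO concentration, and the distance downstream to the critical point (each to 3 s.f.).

t_c ≈ 1.55 d; D_c ≈ 9.04 mg/L; min DO ≈ 1.96 mg/L; x_c ≈ 43.2 km

With k_2/k_1 = 1.937 and 1 − D₀(k_2−k_1)/(k_1 L₀) = 0.9827,
t_c = ln(1.937 × 0.9827) / (0.860 − 0.444) = ln(1.903) / 0.4160 = 0.6436/0.4160 = 1.547 d.
D_c = (k_1/k_2) L₀ e^(−k_1 t_c) = (0.444/0.860) × 34.8 × e^(−0.444×1.547) = 0.5163 × 34.8 × 0.5031 = 9.039 mg/L.
Minimum DO = C_s − D_c = 11.0 − 9.039 = 1.961 mg/L.
x_c = v t_c = 0.323 m/s × 1.547 d × 86400 s/d = 43180 m ≈ 43.2 km.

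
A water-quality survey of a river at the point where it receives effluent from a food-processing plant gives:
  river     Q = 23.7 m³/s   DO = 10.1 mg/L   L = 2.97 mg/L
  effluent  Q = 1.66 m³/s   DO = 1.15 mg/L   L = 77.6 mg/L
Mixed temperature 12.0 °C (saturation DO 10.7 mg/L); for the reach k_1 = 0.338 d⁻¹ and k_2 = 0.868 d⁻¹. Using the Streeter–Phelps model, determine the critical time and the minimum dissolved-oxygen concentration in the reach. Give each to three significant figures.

Mixed DO = (23.7×10.1 + 1.66×1.15)/(23.7+1.66) = 241.3/25.36 = 9.514 mg/L.
Mixed L₀ = (23.7×2.97 + 1.66×77.6)/(25.36) = 199.2/25.36 = 7.855 mg/L.
Initial deficit D₀ = C_s − DO₀ = 10.7 − 9.514 = 1.186 mg/L.
t_c = (1/0.5300) ln[(0.868/0.338)(1 − 1.186×0.5300/(0.338×7.855))] = 1.887 × ln(1.960) = 1.270 d.
D_c = (0.338/0.868) × 7.855 × e^(−0.338×1.270) = 0.3894 × 7.855 × 0.6510 = 1.991 mg/L.
Minimum DO = 10.7 − 1.991 = 8.709 mg/L.

t_c ≈ 1.27 d; minimum DO ≈ 8.71 mg/L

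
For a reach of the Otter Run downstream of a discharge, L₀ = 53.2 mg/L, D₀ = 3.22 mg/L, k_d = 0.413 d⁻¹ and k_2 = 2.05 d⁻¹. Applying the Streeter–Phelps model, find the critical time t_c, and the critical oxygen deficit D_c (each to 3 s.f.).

At the critical point dD/dt = 0, so k_d L₀ e^(−k_d t) = k_2 D. Substituting D(t) from the Streeter–Phelps equation and solving for t gives
t_c = ln[(k_2/k_d)(1 − D₀(k_2−k_d)/(k_d L₀))] / (k_2−k_d).
Here k_2−k_d = 1.637 d⁻¹ and 1 − D₀(k_2−k_d)/(k_d L₀) = 1 − 3.22×1.637/(0.413×53.2) = 0.7601, so
t_c = ln(4.964 × 0.7601) / 1.637 = 1.328 / 1.637 = 0.8111 d.
D_c = (k_d/k_2) L₀ e^(−k_d t_c) = (0.413/2.05) × 53.2 × e^(−0.413×0.8111) = 0.2015 × 53.2 × 0.7153 = 7.667 mg/L.

t_c ≈ 0.811 d; D_c ≈ 7.67 mg/L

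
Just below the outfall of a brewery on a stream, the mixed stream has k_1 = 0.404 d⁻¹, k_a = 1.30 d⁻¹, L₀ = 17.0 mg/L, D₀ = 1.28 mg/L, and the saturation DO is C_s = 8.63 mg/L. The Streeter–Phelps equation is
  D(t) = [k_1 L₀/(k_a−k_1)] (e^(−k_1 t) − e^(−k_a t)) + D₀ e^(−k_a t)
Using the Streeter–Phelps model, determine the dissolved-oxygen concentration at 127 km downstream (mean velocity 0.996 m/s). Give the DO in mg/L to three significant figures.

DO ≈ 5.34 mg/L

Travel time t = x/v = 127 km / (0.996 m/s) = 127000 m / 0.996 m/s = 127500 s = 1.476 d.
k_1 L₀/(k_a−k_1) = 0.404×17.0/(1.30−0.404) = 6.868/0.8960 = 7.665 mg/L.
e^(−k_1 t) = e^(−0.404×1.476) = 0.5509; e^(−k_a t) = e^(−1.30×1.476) = 0.1468.
D = 7.665 × (0.5509 − 0.1468) + 1.28 × 0.1468 = 3.097 + 0.1879 = 3.285 mg/L.
DO = C_s − D = 8.63 − 3.285 = 5.345 mg/L.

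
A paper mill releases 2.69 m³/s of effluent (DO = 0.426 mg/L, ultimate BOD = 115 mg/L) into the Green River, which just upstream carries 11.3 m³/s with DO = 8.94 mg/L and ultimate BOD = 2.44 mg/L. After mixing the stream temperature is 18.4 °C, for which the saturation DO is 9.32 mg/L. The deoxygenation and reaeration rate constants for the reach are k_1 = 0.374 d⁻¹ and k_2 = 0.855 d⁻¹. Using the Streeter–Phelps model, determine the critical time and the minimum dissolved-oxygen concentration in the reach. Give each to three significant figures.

t_c ≈ 1.48 d; minimum DO ≈ 3.27 mg/L

Mixed DO = (11.3×8.94 + 2.69×0.426)/(11.3+2.69) = 102.2/13.99 = 7.303 mg/L.
Mixed L₀ = (11.3×2.44 + 2.69×115)/(13.99) = 336.9/13.99 = 24.08 mg/L.
Initial deficit D₀ = C_s − DO₀ = 9.32 − 7.303 = 2.017 mg/L.
t_c = (1/0.4810) ln[(0.855/0.374)(1 − 2.017×0.4810/(0.374×24.08))] = 2.079 × ln(2.040) = 1.482 d.
D_c = (0.374/0.855) × 24.08 × e^(−0.374×1.482) = 0.4374 × 24.08 × 0.5745 = 6.052 mg/L.
Minimum DO = 9.32 − 6.052 = 3.268 mg/L.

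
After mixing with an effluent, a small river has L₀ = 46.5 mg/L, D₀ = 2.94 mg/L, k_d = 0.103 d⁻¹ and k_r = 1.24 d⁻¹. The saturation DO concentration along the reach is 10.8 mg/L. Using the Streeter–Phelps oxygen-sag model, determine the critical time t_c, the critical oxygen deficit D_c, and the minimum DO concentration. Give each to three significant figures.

t_c = [1/(k_r−k_d)] ln[(k_r/k_d)(1 − D₀(k_r−k_d)/(k_d L₀))]
= [1/(1.24−0.103)] ln[(1.24/0.103)(1 − 2.94×1.137/(0.103×46.5))]
= (1/1.137) ln[12.04 × 0.3021] = 0.8795 × ln(3.636) = 0.8795 × 1.291 = 1.135 d.
D_c = (k_d/k_r) L₀ e^(−k_d t_c) = (0.103/1.24) × 46.5 × e^(−0.103×1.135) = 0.08306 × 46.5 × 0.8896 = 3.436 mg/L.
Minimum DO = C_s − D_c = 10.8 − 3.436 = 7.364 mg/L.

t_c ≈ 1.14 d; D_c ≈ 3.44 mg/L; min DO ≈ 7.36 mg/L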